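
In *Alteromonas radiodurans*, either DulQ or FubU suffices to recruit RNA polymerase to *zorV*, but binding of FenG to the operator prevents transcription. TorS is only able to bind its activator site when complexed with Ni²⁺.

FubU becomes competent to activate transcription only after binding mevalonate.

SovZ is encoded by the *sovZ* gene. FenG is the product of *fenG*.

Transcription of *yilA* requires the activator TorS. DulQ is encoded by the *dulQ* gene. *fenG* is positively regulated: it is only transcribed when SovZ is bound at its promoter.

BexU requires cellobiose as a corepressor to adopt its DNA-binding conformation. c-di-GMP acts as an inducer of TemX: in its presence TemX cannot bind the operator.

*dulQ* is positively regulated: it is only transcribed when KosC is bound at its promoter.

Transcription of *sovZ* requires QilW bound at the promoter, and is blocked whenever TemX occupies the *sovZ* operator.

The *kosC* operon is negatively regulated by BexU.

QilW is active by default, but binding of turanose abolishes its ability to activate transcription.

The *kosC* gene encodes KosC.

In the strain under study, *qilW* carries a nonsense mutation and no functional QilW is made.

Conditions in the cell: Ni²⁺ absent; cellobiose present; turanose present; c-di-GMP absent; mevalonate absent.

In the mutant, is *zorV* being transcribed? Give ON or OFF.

OFF

QilW is non-functional in this strain, so it has no effect.
c-di-GMP is absent, so TemX is active.
With repressor TemX bound, *sovZ* is not transcribed.
So SovZ is not produced.
Required activator SovZ is absent, so *fenG* is not transcribed.
So FenG is not produced.
Cellobiose is present, so BexU is active.
With repressor BexU bound, *kosC* is not transcribed.
So KosC is not produced.
Required activator KosC is absent, so *dulQ* is not transcribed.
So DulQ is not produced.
Mevalonate is absent, so FubU is inactive.
No activator is available at the *zorV* promoter, so *zorV* is not transcribed.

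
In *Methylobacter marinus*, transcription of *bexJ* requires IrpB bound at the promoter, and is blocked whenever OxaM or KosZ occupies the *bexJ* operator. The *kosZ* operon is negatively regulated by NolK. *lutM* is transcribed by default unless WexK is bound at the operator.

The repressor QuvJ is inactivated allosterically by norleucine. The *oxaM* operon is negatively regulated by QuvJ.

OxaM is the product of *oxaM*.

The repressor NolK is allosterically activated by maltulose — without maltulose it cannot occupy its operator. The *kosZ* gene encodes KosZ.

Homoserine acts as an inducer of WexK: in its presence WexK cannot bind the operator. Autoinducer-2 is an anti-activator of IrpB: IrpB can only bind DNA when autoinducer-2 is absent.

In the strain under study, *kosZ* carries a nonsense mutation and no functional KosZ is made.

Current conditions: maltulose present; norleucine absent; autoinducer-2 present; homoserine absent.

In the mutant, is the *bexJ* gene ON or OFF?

OFF

Norleucine is absent, so QuvJ is active.
With repressor QuvJ bound, *oxaM* is not transcribed.
So OxaM is not produced.
Autoinducer-2 is present, so IrpB is inactive.
KosZ is non-functional in this strain, so it has no effect.
Required activator IrpB is absent, so *bexJ* is not transcribed.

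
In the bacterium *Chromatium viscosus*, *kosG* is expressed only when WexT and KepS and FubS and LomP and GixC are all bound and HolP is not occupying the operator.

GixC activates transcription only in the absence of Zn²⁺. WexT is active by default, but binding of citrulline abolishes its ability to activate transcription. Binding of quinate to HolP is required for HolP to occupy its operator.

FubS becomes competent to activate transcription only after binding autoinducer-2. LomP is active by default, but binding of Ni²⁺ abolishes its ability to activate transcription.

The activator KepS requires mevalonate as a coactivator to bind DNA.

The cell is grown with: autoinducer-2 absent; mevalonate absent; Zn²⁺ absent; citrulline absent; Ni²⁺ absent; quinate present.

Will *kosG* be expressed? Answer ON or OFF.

Citrulline is absent, so WexT is active.
Mevalonate is absent, so KepS is inactive.
Autoinducer-2 is absent, so FubS is inactive.
Ni²⁺ is absent, so LomP is active.
Zn²⁺ is absent, so GixC is active.
Quinate is present, so HolP is active.
With repressor HolP bound, *kosG* is not transcribed.

OFF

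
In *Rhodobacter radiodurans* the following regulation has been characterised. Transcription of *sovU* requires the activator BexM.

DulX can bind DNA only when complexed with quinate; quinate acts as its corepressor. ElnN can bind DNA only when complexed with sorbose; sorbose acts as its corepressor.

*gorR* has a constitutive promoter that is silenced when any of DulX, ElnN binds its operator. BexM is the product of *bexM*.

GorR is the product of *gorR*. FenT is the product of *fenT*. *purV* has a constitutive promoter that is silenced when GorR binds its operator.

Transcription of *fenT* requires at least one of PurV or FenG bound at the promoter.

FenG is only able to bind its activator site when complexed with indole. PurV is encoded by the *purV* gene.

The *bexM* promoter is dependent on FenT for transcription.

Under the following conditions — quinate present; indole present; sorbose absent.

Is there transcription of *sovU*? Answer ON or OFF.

Quinate is present, so DulX is active.
Sorbose is absent, so ElnN is inactive.
With repressor DulX bound, *gorR* is not transcribed.
So GorR is not produced.
With no repressor bound, *purV* is transcribed.
So PurV is produced and active.
Indole is present, so FenG is active.
Activator PurV is present, so *fenT* is transcribed.
So FenT is produced and active.
No repressor is bound and FenT is active, so *bexM* is transcribed.
So BexM is produced and active.
No repressor is bound and BexM is active, so *sovU* is transcribed.

ON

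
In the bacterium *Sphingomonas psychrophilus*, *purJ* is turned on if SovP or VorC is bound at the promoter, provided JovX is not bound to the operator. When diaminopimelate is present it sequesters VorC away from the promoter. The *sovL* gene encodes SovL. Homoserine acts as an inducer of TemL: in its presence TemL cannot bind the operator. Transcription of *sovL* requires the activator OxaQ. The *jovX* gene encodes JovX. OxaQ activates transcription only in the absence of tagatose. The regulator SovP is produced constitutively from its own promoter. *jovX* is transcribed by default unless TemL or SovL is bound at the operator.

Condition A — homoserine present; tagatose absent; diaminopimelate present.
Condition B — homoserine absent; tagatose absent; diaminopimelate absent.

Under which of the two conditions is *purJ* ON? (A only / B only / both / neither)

both

Condition A:
Homoserine is present, so TemL is inactive.
Tagatose is absent, so OxaQ is active.
No repressor is bound and OxaQ is active, so *sovL* is transcribed.
So SovL is produced and active.
With repressor SovL bound, *jovX* is not transcribed.
So JovX is not produced.
SovP is produced constitutively and is active.
Diaminopimelate is present, so VorC is inactive.
Activator SovP is present, so *purJ* is transcribed.
→ *purJ* is ON in A.
Condition B:
Homoserine is absent, so TemL is active.
Tagatose is absent, so OxaQ is active.
No repressor is bound and OxaQ is active, so *sovL* is transcribed.
So SovL is produced and active.
With repressor TemL bound, *jovX* is not transcribed.
So JovX is not produced.
SovP is produced constitutively and is active.
Diaminopimelate is absent, so VorC is active.
Activator SovP is present, so *purJ* is transcribed.
→ *purJ* is ON in B.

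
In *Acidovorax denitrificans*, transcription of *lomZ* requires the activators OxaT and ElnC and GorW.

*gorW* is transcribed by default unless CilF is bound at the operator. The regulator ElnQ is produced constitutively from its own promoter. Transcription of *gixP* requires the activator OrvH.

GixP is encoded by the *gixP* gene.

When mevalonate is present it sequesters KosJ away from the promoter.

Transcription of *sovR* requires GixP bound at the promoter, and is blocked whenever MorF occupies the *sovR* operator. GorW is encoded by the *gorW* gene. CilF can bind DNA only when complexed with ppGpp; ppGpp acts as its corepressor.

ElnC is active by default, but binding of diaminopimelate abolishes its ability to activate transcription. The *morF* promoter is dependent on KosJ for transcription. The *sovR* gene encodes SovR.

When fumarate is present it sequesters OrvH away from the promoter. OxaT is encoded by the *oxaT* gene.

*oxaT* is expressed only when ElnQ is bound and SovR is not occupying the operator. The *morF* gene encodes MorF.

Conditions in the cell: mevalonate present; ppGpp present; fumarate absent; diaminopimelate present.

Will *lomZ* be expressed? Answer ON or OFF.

OFF

ElnQ is produced constitutively and is active.
Mevalonate is present, so KosJ is inactive.
Required activator KosJ is absent, so *morF* is not transcribed.
So MorF is not produced.
Fumarate is absent, so OrvH is active.
No repressor is bound and OrvH is active, so *gixP* is transcribed.
So GixP is produced and active.
No repressor is bound and GixP is active, so *sovR* is transcribed.
So SovR is produced and active.
With repressor SovR bound, *oxaT* is not transcribed.
So OxaT is not produced.
Diaminopimelate is present, so ElnC is inactive.
ppGpp is present, so CilF is active.
With repressor CilF bound, *gorW* is not transcribed.
So GorW is not produced.
Required activator OxaT is absent, so *lomZ* is not transcribed.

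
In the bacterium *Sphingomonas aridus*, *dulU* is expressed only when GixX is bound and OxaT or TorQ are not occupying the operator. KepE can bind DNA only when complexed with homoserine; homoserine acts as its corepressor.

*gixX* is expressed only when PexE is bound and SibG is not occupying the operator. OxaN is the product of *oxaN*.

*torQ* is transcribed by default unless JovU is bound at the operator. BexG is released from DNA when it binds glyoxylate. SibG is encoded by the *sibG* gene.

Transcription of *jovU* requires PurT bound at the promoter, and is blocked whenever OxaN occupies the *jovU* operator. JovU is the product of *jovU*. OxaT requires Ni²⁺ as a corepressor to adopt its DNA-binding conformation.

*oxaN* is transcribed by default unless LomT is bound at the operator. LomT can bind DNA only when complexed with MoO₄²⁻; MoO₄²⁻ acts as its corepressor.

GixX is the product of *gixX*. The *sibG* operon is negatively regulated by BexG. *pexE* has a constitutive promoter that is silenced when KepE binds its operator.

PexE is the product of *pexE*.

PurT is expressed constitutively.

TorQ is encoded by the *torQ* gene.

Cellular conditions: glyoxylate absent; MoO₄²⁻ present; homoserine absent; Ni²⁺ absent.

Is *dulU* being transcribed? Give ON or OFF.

ON

Homoserine is absent, so KepE is inactive.
With no repressor bound, *pexE* is transcribed.
So PexE is produced and active.
Glyoxylate is absent, so BexG is active.
With repressor BexG bound, *sibG* is not transcribed.
So SibG is not produced.
No repressor is bound and PexE is active, so *gixX* is transcribed.
So GixX is produced and active.
Ni²⁺ is absent, so OxaT is inactive.
PurT is produced constitutively and is active.
MoO₄²⁻ is present, so LomT is active.
With repressor LomT bound, *oxaN* is not transcribed.
So OxaN is not produced.
No repressor is bound and PurT is active, so *jovU* is transcribed.
So JovU is produced and active.
With repressor JovU bound, *torQ* is not transcribed.
So TorQ is not produced.
No repressor is bound and GixX is active, so *dulU* is transcribed.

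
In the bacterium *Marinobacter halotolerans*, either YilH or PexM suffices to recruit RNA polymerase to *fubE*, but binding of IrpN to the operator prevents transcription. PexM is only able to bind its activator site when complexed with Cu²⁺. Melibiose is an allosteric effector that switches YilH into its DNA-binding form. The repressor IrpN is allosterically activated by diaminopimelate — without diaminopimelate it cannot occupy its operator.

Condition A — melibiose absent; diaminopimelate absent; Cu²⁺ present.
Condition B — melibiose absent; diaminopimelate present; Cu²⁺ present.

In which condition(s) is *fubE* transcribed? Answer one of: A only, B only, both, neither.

Condition A:
Melibiose is absent, so YilH is inactive.
Diaminopimelate is absent, so IrpN is inactive.
Cu²⁺ is present, so PexM is active.
Activator PexM is present, so *fubE* is transcribed.
→ *fubE* is ON in A.
Condition B:
Melibiose is absent, so YilH is inactive.
Diaminopimelate is present, so IrpN is active.
Cu²⁺ is present, so PexM is active.
With repressor IrpN bound, *fubE* is not transcribed.
→ *fubE* is OFF in B.

A only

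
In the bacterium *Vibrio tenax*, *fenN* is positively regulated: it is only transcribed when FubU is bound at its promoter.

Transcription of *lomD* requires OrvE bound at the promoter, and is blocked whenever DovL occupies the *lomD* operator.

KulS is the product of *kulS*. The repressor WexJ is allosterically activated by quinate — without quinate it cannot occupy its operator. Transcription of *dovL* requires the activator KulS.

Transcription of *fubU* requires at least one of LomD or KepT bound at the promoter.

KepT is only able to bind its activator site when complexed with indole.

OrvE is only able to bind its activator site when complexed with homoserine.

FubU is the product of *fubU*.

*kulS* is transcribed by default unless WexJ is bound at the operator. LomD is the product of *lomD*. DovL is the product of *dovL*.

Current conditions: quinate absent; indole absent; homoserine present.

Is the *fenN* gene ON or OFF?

OFF

Quinate is absent, so WexJ is inactive.
With no repressor bound, *kulS* is transcribed.
So KulS is produced and active.
No repressor is bound and KulS is active, so *dovL* is transcribed.
So DovL is produced and active.
Homoserine is present, so OrvE is active.
With repressor DovL bound, *lomD* is not transcribed.
So LomD is not produced.
Indole is absent, so KepT is inactive.
No activator is available at the *fubU* promoter, so *fubU* is not transcribed.
So FubU is not produced.
Required activator FubU is absent, so *fenN* is not transcribed.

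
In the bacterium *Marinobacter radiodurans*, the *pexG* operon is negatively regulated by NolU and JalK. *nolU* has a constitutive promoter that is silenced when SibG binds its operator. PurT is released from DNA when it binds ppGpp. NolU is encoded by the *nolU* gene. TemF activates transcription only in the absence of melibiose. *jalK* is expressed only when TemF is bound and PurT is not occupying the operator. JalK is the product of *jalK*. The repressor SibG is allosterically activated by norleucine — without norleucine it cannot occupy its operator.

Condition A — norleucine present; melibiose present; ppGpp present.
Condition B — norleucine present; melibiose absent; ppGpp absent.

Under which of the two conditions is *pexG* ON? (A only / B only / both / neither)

Condition A:
Norleucine is present, so SibG is active.
With repressor SibG bound, *nolU* is not transcribed.
So NolU is not produced.
Melibiose is present, so TemF is inactive.
ppGpp is present, so PurT is inactive.
Required activator TemF is absent, so *jalK* is not transcribed.
So JalK is not produced.
With no repressor bound, *pexG* is transcribed.
→ *pexG* is ON in A.
Condition B:
Norleucine is present, so SibG is active.
With repressor SibG bound, *nolU* is not transcribed.
So NolU is not produced.
Melibiose is absent, so TemF is active.
ppGpp is absent, so PurT is active.
With repressor PurT bound, *jalK* is not transcribed.
So JalK is not produced.
With no repressor bound, *pexG* is transcribed.
→ *pexG* is ON in B.

both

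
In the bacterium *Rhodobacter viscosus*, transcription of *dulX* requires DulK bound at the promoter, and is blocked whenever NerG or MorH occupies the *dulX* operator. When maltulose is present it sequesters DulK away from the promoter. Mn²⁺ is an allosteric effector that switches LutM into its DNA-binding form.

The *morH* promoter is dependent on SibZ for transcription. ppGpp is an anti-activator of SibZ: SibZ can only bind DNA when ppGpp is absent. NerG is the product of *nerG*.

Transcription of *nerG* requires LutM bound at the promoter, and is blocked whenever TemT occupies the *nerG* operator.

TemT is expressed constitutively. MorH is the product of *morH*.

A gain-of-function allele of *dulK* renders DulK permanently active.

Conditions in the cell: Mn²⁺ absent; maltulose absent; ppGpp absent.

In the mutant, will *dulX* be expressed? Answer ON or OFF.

OFF

DulK is constitutively active in this strain.
Mn²⁺ is absent, so LutM is inactive.
TemT is produced constitutively and is active.
With repressor TemT bound, *nerG* is not transcribed.
So NerG is not produced.
ppGpp is absent, so SibZ is active.
No repressor is bound and SibZ is active, so *morH* is transcribed.
So MorH is produced and active.
With repressor MorH bound, *dulX* is not transcribed.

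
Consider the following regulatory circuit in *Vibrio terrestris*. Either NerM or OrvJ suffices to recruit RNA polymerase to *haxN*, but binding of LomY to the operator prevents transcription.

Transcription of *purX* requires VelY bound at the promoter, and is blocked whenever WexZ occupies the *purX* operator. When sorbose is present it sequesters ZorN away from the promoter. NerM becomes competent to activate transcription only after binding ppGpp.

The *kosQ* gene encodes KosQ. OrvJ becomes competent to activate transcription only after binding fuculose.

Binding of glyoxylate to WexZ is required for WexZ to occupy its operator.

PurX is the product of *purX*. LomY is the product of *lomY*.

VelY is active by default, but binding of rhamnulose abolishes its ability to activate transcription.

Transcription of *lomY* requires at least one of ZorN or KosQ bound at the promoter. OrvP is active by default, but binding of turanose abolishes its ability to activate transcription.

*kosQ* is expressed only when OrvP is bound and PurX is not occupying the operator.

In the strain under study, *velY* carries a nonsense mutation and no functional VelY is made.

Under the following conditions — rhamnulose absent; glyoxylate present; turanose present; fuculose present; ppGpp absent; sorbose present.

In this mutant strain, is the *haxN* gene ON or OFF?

ON

ppGpp is absent, so NerM is inactive.
Sorbose is present, so ZorN is inactive.
Turanose is present, so OrvP is inactive.
VelY is non-functional in this strain, so it has no effect.
Glyoxylate is present, so WexZ is active.
With repressor WexZ bound, *purX* is not transcribed.
So PurX is not produced.
Required activator OrvP is absent, so *kosQ* is not transcribed.
So KosQ is not produced.
No activator is available at the *lomY* promoter, so *lomY* is not transcribed.
So LomY is not produced.
Fuculose is present, so OrvJ is active.
Activator OrvJ is present, so *haxN* is transcribed.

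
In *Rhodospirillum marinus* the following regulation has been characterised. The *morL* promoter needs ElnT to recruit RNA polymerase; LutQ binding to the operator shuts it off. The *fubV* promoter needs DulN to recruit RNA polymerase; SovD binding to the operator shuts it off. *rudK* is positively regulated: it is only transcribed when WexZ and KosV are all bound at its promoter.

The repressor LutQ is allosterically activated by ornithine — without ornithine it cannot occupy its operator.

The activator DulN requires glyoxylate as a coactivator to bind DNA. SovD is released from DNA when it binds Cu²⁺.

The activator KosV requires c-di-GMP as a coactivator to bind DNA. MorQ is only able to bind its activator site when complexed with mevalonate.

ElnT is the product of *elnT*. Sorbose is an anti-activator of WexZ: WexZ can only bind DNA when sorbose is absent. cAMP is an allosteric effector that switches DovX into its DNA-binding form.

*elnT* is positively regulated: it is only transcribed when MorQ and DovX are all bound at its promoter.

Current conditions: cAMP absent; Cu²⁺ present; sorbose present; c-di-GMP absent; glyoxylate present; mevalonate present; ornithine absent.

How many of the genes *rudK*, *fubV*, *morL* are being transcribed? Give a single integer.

1

Sorbose is present, so WexZ is inactive.
c-di-GMP is absent, so KosV is inactive.
Required activator WexZ is absent, so *rudK* is not transcribed.
→ *rudK* is OFF.
Glyoxylate is present, so DulN is active.
Cu²⁺ is present, so SovD is inactive.
No repressor is bound and DulN is active, so *fubV* is transcribed.
→ *fubV* is ON.
Ornithine is absent, so LutQ is inactive.
Mevalonate is present, so MorQ is active.
cAMP is absent, so DovX is inactive.
Required activator DovX is absent, so *elnT* is not transcribed.
So ElnT is not produced.
Required activator ElnT is absent, so *morL* is not transcribed.
→ *morL* is OFF.
1 of the 3 genes is transcribed.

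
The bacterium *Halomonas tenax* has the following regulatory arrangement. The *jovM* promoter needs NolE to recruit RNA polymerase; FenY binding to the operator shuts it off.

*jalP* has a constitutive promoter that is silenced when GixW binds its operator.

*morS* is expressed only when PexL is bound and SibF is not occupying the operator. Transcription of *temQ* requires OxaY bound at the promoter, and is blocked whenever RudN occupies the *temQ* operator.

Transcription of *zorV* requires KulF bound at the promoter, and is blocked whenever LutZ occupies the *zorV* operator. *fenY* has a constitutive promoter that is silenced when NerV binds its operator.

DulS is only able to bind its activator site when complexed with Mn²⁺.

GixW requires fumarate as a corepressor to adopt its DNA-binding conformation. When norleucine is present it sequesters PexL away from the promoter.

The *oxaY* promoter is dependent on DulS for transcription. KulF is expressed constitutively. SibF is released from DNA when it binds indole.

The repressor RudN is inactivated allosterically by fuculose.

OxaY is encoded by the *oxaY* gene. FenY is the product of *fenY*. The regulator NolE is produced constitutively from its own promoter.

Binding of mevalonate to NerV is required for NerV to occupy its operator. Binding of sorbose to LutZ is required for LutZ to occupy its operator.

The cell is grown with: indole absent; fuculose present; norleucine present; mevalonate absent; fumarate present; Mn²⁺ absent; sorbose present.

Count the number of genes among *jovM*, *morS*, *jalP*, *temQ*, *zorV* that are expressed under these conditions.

NolE is produced constitutively and is active.
Mevalonate is absent, so NerV is inactive.
With no repressor bound, *fenY* is transcribed.
So FenY is produced and active.
With repressor FenY bound, *jovM* is not transcribed.
→ *jovM* is OFF.
Indole is absent, so SibF is active.
Norleucine is present, so PexL is inactive.
With repressor SibF bound, *morS* is not transcribed.
→ *morS* is OFF.
Fumarate is present, so GixW is active.
With repressor GixW bound, *jalP* is not transcribed.
→ *jalP* is OFF.
Fuculose is present, so RudN is inactive.
Mn²⁺ is absent, so DulS is inactive.
Required activator DulS is absent, so *oxaY* is not transcribed.
So OxaY is not produced.
Required activator OxaY is absent, so *temQ* is not transcribed.
→ *temQ* is OFF.
Sorbose is present, so LutZ is active.
KulF is produced constitutively and is active.
With repressor LutZ bound, *zorV* is not transcribed.
→ *zorV* is OFF.
0 of the 5 genes are transcribed.

0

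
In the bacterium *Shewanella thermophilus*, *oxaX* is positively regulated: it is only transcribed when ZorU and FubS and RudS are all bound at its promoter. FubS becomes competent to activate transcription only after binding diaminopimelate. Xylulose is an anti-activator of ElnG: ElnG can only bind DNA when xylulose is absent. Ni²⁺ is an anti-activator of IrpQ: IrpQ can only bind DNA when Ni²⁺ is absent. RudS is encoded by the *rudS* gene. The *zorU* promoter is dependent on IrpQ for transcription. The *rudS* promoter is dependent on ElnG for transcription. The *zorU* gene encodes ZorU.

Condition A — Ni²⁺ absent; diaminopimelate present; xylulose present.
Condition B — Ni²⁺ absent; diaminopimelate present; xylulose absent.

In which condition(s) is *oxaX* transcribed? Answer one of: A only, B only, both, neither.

Condition A:
Ni²⁺ is absent, so IrpQ is active.
No repressor is bound and IrpQ is active, so *zorU* is transcribed.
So ZorU is produced and active.
Diaminopimelate is present, so FubS is active.
Xylulose is present, so ElnG is inactive.
Required activator ElnG is absent, so *rudS* is not transcribed.
So RudS is not produced.
Required activator RudS is absent, so *oxaX* is not transcribed.
→ *oxaX* is OFF in A.
Condition B:
Ni²⁺ is absent, so IrpQ is active.
No repressor is bound and IrpQ is active, so *zorU* is transcribed.
So ZorU is produced and active.
Diaminopimelate is present, so FubS is active.
Xylulose is absent, so ElnG is active.
No repressor is bound and ElnG is active, so *rudS* is transcribed.
So RudS is produced and active.
No repressor is bound and ZorU and FubS and RudS are active, so *oxaX* is transcribed.
→ *oxaX* is ON in B.

B only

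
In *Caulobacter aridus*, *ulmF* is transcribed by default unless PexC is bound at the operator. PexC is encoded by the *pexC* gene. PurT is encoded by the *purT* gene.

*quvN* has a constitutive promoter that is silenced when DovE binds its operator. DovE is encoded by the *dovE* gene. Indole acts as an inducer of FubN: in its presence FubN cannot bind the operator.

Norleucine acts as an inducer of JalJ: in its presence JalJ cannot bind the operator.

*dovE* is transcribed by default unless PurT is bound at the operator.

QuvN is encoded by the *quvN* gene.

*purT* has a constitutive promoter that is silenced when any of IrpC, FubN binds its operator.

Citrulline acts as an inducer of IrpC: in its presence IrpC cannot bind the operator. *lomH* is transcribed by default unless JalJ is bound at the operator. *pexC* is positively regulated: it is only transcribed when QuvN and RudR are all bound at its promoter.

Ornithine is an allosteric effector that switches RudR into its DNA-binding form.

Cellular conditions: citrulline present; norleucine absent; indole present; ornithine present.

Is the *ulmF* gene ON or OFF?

OFF

Citrulline is present, so IrpC is inactive.
Indole is present, so FubN is inactive.
With no repressor bound, *purT* is transcribed.
So PurT is produced and active.
With repressor PurT bound, *dovE* is not transcribed.
So DovE is not produced.
With no repressor bound, *quvN* is transcribed.
So QuvN is produced and active.
Ornithine is present, so RudR is active.
No repressor is bound and QuvN and RudR are active, so *pexC* is transcribed.
So PexC is produced and active.
With repressor PexC bound, *ulmF* is not transcribed.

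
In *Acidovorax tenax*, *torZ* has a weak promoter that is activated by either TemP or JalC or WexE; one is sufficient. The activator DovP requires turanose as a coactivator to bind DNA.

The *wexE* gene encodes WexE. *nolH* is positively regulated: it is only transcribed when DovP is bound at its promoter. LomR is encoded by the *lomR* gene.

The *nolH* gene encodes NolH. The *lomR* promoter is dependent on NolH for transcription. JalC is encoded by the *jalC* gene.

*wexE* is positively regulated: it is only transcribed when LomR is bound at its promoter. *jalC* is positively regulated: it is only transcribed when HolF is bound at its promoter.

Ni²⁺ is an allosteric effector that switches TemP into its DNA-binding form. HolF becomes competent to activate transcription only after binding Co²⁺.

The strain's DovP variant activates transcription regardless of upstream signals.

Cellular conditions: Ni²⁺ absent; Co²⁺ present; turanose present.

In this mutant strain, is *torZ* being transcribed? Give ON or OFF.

Ni²⁺ is absent, so TemP is inactive.
Co²⁺ is present, so HolF is active.
No repressor is bound and HolF is active, so *jalC* is transcribed.
So JalC is produced and active.
DovP is constitutively active in this strain.
No repressor is bound and DovP is active, so *nolH* is transcribed.
So NolH is produced and active.
No repressor is bound and NolH is active, so *lomR* is transcribed.
So LomR is produced and active.
No repressor is bound and LomR is active, so *wexE* is transcribed.
So WexE is produced and active.
Activator JalC is present, so *torZ* is transcribed.

ON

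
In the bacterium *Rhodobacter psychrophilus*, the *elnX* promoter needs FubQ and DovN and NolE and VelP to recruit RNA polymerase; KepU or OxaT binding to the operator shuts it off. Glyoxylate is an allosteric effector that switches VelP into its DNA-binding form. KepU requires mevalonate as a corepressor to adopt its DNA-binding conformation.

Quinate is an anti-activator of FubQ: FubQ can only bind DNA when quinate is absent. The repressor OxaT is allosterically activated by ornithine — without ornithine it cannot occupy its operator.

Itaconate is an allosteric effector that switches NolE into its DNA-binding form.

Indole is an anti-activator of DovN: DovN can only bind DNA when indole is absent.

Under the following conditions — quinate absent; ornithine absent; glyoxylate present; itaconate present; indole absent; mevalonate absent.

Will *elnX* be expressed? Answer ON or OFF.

Quinate is absent, so FubQ is active.
Mevalonate is absent, so KepU is inactive.
Indole is absent, so DovN is active.
Itaconate is present, so NolE is active.
Ornithine is absent, so OxaT is inactive.
Glyoxylate is present, so VelP is active.
No repressor is bound and FubQ and DovN and NolE and VelP are active, so *elnX* is transcribed.

ON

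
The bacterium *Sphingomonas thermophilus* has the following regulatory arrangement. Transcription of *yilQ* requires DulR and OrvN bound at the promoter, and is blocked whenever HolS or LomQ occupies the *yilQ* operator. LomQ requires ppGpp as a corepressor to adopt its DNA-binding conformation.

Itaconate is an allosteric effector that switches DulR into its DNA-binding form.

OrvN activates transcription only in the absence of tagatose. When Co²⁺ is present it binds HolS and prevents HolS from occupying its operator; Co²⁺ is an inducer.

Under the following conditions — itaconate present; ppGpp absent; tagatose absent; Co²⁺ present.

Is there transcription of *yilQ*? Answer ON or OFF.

ON

Co²⁺ is present, so HolS is inactive.
Itaconate is present, so DulR is active.
Tagatose is absent, so OrvN is active.
ppGpp is absent, so LomQ is inactive.
No repressor is bound and DulR and OrvN are active, so *yilQ* is transcribed.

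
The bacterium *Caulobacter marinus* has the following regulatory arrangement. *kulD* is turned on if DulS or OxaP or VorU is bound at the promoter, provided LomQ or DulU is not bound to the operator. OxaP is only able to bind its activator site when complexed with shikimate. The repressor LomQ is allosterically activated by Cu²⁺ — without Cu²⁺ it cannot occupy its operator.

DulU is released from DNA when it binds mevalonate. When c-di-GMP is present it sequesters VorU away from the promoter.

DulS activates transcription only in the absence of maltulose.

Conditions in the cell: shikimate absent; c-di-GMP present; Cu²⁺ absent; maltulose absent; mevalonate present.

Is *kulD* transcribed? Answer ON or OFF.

Maltulose is absent, so DulS is active.
Shikimate is absent, so OxaP is inactive.
Cu²⁺ is absent, so LomQ is inactive.
c-di-GMP is present, so VorU is inactive.
Mevalonate is present, so DulU is inactive.
Activator DulS is present, so *kulD* is transcribed.

ON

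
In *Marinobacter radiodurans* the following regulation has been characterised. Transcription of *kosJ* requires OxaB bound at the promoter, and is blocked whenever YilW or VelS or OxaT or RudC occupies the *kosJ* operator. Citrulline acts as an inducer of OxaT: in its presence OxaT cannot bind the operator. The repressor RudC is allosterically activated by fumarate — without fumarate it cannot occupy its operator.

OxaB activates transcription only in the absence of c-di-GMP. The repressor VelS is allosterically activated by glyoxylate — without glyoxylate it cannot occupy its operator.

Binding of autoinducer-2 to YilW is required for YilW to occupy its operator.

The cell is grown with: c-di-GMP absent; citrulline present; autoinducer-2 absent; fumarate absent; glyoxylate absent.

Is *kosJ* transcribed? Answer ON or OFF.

Autoinducer-2 is absent, so YilW is inactive.
Glyoxylate is absent, so VelS is inactive.
Citrulline is present, so OxaT is inactive.
c-di-GMP is absent, so OxaB is active.
Fumarate is absent, so RudC is inactive.
No repressor is bound and OxaB is active, so *kosJ* is transcribed.

ON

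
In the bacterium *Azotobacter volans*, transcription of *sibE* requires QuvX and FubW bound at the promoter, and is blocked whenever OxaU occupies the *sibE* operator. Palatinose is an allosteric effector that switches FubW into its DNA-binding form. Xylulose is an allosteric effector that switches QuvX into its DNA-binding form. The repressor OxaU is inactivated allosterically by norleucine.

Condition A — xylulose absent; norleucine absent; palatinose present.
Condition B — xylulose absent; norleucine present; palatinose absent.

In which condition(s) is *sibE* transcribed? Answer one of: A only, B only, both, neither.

neither

Condition A:
Xylulose is absent, so QuvX is inactive.
Norleucine is absent, so OxaU is active.
Palatinose is present, so FubW is active.
With repressor OxaU bound, *sibE* is not transcribed.
→ *sibE* is OFF in A.
Condition B:
Xylulose is absent, so QuvX is inactive.
Norleucine is present, so OxaU is inactive.
Palatinose is absent, so FubW is inactive.
Required activator QuvX is absent, so *sibE* is not transcribed.
→ *sibE* is OFF in B.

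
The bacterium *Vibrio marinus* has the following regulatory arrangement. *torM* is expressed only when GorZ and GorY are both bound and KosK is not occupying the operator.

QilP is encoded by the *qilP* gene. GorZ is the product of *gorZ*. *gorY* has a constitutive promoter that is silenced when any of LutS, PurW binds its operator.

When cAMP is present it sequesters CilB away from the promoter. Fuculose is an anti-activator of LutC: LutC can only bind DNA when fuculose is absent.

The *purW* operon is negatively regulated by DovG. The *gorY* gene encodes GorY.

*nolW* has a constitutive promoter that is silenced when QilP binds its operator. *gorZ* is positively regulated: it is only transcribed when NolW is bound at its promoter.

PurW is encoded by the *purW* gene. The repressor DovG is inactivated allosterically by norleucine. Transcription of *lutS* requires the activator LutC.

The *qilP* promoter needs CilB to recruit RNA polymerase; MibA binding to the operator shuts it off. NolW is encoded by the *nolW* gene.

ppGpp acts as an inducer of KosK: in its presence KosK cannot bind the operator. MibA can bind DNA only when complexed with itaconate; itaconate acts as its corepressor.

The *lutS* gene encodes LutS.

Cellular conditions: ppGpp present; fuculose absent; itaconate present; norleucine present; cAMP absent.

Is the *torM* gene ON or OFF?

ppGpp is present, so KosK is inactive.
cAMP is absent, so CilB is active.
Itaconate is present, so MibA is active.
With repressor MibA bound, *qilP* is not transcribed.
So QilP is not produced.
With no repressor bound, *nolW* is transcribed.
So NolW is produced and active.
No repressor is bound and NolW is active, so *gorZ* is transcribed.
So GorZ is produced and active.
Fuculose is absent, so LutC is active.
No repressor is bound and LutC is active, so *lutS* is transcribed.
So LutS is produced and active.
Norleucine is present, so DovG is inactive.
With no repressor bound, *purW* is transcribed.
So PurW is produced and active.
With repressor LutS bound, *gorY* is not transcribed.
So GorY is not produced.
Required activator GorY is absent, so *torM* is not transcribed.

OFF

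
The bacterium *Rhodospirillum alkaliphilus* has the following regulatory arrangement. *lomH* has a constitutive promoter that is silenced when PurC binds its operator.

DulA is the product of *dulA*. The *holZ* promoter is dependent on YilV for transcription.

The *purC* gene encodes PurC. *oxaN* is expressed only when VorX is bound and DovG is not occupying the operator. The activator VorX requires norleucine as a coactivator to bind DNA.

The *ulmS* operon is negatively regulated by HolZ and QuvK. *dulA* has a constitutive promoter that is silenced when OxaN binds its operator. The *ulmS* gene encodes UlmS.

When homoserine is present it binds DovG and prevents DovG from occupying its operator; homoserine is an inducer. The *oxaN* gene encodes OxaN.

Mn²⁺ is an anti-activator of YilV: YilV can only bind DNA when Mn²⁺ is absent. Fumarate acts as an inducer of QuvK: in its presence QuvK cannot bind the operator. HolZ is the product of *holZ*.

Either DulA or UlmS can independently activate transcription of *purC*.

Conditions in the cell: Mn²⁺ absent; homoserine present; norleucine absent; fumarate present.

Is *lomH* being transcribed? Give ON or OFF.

OFF

Norleucine is absent, so VorX is inactive.
Homoserine is present, so DovG is inactive.
Required activator VorX is absent, so *oxaN* is not transcribed.
So OxaN is not produced.
With no repressor bound, *dulA* is transcribed.
So DulA is produced and active.
Mn²⁺ is absent, so YilV is active.
No repressor is bound and YilV is active, so *holZ* is transcribed.
So HolZ is produced and active.
Fumarate is present, so QuvK is inactive.
With repressor HolZ bound, *ulmS* is not transcribed.
So UlmS is not produced.
Activator DulA is present, so *purC* is transcribed.
So PurC is produced and active.
With repressor PurC bound, *lomH* is not transcribed.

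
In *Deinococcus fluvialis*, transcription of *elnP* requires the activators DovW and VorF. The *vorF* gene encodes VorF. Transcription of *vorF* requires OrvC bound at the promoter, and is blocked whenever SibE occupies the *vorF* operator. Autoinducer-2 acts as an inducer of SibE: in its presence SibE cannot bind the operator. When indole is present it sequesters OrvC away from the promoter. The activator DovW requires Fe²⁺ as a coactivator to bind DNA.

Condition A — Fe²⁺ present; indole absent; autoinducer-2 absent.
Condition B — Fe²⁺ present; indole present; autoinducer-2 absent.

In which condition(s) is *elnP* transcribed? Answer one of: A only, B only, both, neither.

neither

Condition A:
Fe²⁺ is present, so DovW is active.
Indole is absent, so OrvC is active.
Autoinducer-2 is absent, so SibE is active.
With repressor SibE bound, *vorF* is not transcribed.
So VorF is not produced.
Required activator VorF is absent, so *elnP* is not transcribed.
→ *elnP* is OFF in A.
Condition B:
Fe²⁺ is present, so DovW is active.
Indole is present, so OrvC is inactive.
Autoinducer-2 is absent, so SibE is active.
With repressor SibE bound, *vorF* is not transcribed.
So VorF is not produced.
Required activator VorF is absent, so *elnP* is not transcribed.
→ *elnP* is OFF in B.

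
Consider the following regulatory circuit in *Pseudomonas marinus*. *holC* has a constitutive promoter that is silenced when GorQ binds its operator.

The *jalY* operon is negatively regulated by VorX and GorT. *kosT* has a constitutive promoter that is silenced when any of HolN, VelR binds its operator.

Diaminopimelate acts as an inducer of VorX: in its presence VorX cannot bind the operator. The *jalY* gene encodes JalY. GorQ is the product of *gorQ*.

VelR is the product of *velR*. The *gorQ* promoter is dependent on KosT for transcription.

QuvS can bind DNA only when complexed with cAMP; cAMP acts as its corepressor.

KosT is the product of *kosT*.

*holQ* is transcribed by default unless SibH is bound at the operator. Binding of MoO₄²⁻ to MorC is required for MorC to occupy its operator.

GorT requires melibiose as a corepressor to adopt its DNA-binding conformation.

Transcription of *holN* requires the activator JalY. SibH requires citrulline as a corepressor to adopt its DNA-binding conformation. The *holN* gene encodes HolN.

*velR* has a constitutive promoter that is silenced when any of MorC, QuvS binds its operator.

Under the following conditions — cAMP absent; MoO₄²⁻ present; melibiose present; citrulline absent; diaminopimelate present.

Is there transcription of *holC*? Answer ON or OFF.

Diaminopimelate is present, so VorX is inactive.
Melibiose is present, so GorT is active.
With repressor GorT bound, *jalY* is not transcribed.
So JalY is not produced.
Required activator JalY is absent, so *holN* is not transcribed.
So HolN is not produced.
MoO₄²⁻ is present, so MorC is active.
cAMP is absent, so QuvS is inactive.
With repressor MorC bound, *velR* is not transcribed.
So VelR is not produced.
With no repressor bound, *kosT* is transcribed.
So KosT is produced and active.
No repressor is bound and KosT is active, so *gorQ* is transcribed.
So GorQ is produced and active.
With repressor GorQ bound, *holC* is not transcribed.

OFF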